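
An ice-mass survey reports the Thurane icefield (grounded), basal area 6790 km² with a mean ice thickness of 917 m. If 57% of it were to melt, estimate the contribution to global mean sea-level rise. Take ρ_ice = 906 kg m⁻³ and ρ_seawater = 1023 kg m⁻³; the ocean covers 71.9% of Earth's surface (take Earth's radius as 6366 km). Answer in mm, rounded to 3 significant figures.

≈ 8.58 mm

Thurane: ice volume = 6790 km² × 917 m = 6226 km³; 0.57 × 6226 × (906/1023) = 3143 km³ of water.
Spread over 3.66×10^14 m² of ocean, Δh = 3.143×10^12 / 3.66×10^14 = 8.58×10^-3 m = 8.58 mm.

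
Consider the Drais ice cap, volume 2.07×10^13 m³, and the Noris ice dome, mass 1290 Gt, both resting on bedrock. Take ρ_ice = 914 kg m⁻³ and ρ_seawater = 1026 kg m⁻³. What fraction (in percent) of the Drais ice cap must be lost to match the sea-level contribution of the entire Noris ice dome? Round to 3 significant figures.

≈ 6.82 %

Equal sea-level rise means equal mass of meltwater, i.e. equal mass of ice lost.
Ice mass of Noris: 1.290×10^15 kg; ice mass of Drais: 1.892×10^16 kg.
Fraction required = 1.290×10^15 / 1.892×10^16 = 0.0682 → 6.82 %.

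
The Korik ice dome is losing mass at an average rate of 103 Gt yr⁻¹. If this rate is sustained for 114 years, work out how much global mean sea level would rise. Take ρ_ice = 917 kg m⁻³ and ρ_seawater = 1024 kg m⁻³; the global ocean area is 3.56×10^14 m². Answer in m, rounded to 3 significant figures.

Total mass lost = 103 Gt/yr × 114 yr = 1.174×10^4 Gt = 1.174×10^16 kg.
ρ_w = 1024 kg m⁻³, so water volume = 1.174×10^16 / 1024 = 1.147×10^13 m³.
Δh = 1.147×10^13 / 3.56×10^14 = 0.0322 m.

≈ 0.0322 m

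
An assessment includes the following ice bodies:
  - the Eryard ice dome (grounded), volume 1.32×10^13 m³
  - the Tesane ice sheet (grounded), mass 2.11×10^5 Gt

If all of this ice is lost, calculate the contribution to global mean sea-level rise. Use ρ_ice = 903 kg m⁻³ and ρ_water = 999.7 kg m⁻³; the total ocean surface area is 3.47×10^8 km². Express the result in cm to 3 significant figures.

≈ 64.3 cm

Eryard: 1.32×10^13 m³ × (903/999.7) = 1.192×10^13 m³ of water.
Tesane: 2.11×10^5 Gt = 2.110×10^17 kg; dividing by ρ_w = 999.7 kg m⁻³ gives 2.111×10^14 m³ of water.
Total added water ≈ 2.230×10^14 m³ over 3.47×10^14 m² → Δh = 0.643 m = 64.3 cm.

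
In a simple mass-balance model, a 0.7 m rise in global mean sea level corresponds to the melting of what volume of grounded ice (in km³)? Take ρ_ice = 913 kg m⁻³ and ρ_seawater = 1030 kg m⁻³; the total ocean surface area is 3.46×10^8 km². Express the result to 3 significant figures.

≈ 2.73×10^5 km³

Required water volume = Δh × A = 0.7 m × 3.46×10^14 m² = 2.422×10^14 m³ = 2.422×10^5 km³.
Ice volume = water volume × ρ_w/ρ_ice = 2.422×10^5 × 1030/913 = 2.73×10^5 km³.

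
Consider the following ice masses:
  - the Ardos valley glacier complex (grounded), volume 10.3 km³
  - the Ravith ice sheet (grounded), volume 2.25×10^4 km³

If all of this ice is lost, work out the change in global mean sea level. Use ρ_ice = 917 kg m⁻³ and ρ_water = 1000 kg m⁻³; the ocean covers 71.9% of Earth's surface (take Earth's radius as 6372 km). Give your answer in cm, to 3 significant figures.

≈ 5.63 cm

Ardos: 10.3 km³ × (917/1000) = 9.445 km³ of water.
Ravith: 2.25×10^4 km³ × (917/1000) = 2.063×10^4 km³ of water.
Total added water ≈ 2.064×10^13 m³ over 3.67×10^14 m² → Δh = 0.0563 m = 5.63 cm.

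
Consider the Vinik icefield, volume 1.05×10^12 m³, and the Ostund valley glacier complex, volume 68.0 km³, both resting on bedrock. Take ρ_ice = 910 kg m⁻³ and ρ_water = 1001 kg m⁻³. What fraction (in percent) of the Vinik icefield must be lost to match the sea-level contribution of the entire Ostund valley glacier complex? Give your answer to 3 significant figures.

≈ 6.48 %

Equal sea-level rise means equal mass of meltwater, i.e. equal mass of ice lost.
Ice mass of Ostund: 6.188×10^13 kg; ice mass of Vinik: 9.555×10^14 kg.
Fraction required = 6.188×10^13 / 9.555×10^14 = 0.0648 → 6.48 %.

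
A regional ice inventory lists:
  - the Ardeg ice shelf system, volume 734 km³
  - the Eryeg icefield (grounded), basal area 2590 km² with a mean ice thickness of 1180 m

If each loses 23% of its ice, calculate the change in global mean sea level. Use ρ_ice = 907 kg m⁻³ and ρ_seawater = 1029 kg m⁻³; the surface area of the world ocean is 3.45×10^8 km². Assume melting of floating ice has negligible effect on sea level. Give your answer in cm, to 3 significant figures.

≈ 0.180 cm

The Ardeg ice shelf system is floating and already displaces its own weight of water, so its melt adds essentially nothing to sea level.
Eryeg: ice volume = 2590 km² × 1180 m = 3056 km³; 0.23 × 3056 × (907/1029) = 619.6 km³ of water.
Total added water ≈ 6.196×10^11 m³ over 3.45×10^14 m² → Δh = 1.80×10^-3 m = 0.180 cm.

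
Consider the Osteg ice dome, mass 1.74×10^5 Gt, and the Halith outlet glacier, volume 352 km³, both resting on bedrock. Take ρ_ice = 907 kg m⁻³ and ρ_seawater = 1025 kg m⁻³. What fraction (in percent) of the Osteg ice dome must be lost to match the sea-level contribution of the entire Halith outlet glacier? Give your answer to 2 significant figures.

Equal sea-level rise means equal mass of meltwater, i.e. equal mass of ice lost.
Ice mass of Halith: 3.193×10^14 kg; ice mass of Osteg: 1.740×10^17 kg.
Fraction required = 3.193×10^14 / 1.740×10^17 = 1.83×10^-3 → 0.18 %.

≈ 0.18 %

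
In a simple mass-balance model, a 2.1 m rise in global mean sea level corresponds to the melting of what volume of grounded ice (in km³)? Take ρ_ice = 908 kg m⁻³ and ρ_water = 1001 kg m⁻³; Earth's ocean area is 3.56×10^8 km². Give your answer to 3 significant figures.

Required water volume = Δh × A = 2.1 m × 3.56×10^14 m² = 7.476×10^14 m³ = 7.476×10^5 km³.
Ice volume = water volume × ρ_w/ρ_ice = 7.476×10^5 × 1001/908 = 8.24×10^5 km³.

≈ 8.24×10^5 km³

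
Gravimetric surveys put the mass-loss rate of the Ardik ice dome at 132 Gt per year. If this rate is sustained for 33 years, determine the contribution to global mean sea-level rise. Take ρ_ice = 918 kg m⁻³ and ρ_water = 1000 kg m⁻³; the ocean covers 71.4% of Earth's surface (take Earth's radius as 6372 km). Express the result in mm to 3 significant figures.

Total mass lost = 132 Gt/yr × 33 yr = 4356 Gt = 4.356×10^15 kg.
ρ_w = 1000 kg m⁻³, so water volume = 4.356×10^15 / 1000 = 4.356×10^12 m³.
Δh = 4.356×10^12 / 3.64×10^14 = 0.0120 m = 12.0 mm.

≈ 12.0 mm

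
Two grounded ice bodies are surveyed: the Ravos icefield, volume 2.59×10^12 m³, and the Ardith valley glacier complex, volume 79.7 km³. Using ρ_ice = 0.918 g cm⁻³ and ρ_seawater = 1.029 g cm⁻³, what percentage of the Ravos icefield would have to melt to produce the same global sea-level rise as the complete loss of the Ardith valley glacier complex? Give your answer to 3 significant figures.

Equal sea-level rise means equal mass of meltwater, i.e. equal mass of ice lost.
Ice mass of Ardith: 7.316×10^13 kg; ice mass of Ravos: 2.378×10^15 kg.
Fraction required = 7.316×10^13 / 2.378×10^15 = 0.0308 → 3.08 %.

≈ 3.08 %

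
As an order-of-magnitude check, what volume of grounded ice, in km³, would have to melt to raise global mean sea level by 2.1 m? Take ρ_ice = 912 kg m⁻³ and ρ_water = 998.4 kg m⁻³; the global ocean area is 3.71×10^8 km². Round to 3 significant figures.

Required water volume = Δh × A = 2.1 m × 3.71×10^14 m² = 7.791×10^14 m³ = 7.791×10^5 km³.
Ice volume = water volume × ρ_w/ρ_ice = 7.791×10^5 × 998.4/912 = 8.53×10^5 km³.

≈ 8.53×10^5 km³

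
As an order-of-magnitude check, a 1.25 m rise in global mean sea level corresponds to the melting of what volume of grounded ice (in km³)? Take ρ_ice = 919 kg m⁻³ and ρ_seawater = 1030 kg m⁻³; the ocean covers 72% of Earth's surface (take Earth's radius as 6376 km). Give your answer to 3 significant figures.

Required water volume = Δh × A = 1.25 m × 3.68×10^14 m² = 4.598×10^14 m³ = 4.598×10^5 km³.
Ice volume = water volume × ρ_w/ρ_ice = 4.598×10^5 × 1030/919 = 5.15×10^5 km³.

≈ 5.15×10^5 km³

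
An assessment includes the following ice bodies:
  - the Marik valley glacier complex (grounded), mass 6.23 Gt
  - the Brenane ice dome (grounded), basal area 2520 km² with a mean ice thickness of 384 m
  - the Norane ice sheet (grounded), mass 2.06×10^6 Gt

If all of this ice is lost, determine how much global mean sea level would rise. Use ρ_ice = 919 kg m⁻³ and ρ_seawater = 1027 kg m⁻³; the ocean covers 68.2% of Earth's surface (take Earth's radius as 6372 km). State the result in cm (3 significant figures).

≈ 577 cm

Marik: 6.23 Gt = 6.230×10^12 kg; dividing by ρ_w = 1027 kg m⁻³ gives 6.066×10^9 m³ of water.
Brenane: ice volume = 2520 km² × 384 m = 967.7 km³; 967.7 × (919/1027) = 865.9 km³ of water.
Norane: 2.06×10^6 Gt = 2.060×10^18 kg; dividing by ρ_w = 1027 kg m⁻³ gives 2.006×10^15 m³ of water.
Total added water ≈ 2.007×10^15 m³ over 3.48×10^14 m² → Δh = 5.77 m = 577 cm.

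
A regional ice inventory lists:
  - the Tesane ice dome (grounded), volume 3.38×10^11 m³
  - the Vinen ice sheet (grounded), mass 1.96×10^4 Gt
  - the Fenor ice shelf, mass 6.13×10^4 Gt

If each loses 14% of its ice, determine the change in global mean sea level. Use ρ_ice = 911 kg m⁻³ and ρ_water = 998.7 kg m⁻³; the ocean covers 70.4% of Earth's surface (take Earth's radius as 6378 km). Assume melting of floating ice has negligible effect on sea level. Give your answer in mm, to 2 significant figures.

Tesane: 0.14 × 3.38×10^11 m³ × (911/998.7) = 4.316×10^10 m³ of water.
Vinen: 0.14 × 1.96×10^4 Gt = 2.744×10^15 kg; dividing by ρ_w = 998.7 kg m⁻³ gives 2.748×10^12 m³ of water.
The Fenor ice shelf is floating and already displaces its own weight of water, so its melt adds essentially nothing to sea level.
Total added water ≈ 2.791×10^12 m³ over 3.60×10^14 m² → Δh = 7.75×10^-3 m = 7.8 mm.

≈ 7.8 mm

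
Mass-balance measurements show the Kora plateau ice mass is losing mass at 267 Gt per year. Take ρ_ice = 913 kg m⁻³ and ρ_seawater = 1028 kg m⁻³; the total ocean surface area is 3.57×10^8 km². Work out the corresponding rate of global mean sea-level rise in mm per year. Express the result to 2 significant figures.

ρ_w = 1028 kg m⁻³. Annual water volume added = 267 Gt / ρ_w = 2.670×10^14 kg / 1028 kg m⁻³ = 2.597×10^11 m³.
Δh per year = 2.597×10^11 / 3.57×10^14 = 7.28×10^-4 m = 0.73 mm.

≈ 0.73 mm/yr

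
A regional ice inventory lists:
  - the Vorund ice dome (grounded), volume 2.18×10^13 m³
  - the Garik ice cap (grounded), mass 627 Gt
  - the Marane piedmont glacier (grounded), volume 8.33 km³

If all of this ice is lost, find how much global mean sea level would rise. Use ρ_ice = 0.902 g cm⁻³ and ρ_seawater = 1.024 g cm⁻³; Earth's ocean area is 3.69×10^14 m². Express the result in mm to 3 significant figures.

Vorund: 2.18×10^13 m³ × (902/1024) = 1.920×10^13 m³ of water.
Garik: 627 Gt = 6.270×10^14 kg; dividing by ρ_w = 1.024 g cm⁻³ = 1024 kg m⁻³ gives 6.123×10^11 m³ of water.
Marane: 8.33 km³ × (902/1024) = 7.338 km³ of water.
Total added water ≈ 1.982×10^13 m³ over 3.69×10^14 m² → Δh = 0.0537 m = 53.7 mm.

≈ 53.7 mm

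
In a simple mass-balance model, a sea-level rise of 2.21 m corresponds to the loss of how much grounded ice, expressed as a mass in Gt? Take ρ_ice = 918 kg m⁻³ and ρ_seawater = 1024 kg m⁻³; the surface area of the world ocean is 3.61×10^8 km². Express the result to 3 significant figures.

≈ 8.17×10^5 Gt

Required water volume = Δh × A = 2.21 m × 3.61×10^14 m² = 7.978×10^14 m³.
ρ_w = 1024 kg m⁻³, so the mass of water = 7.978×10^14 m³ × 1024 kg m⁻³ = 8.170×10^17 kg = 8.17×10^5 Gt (and the same mass of ice, by conservation).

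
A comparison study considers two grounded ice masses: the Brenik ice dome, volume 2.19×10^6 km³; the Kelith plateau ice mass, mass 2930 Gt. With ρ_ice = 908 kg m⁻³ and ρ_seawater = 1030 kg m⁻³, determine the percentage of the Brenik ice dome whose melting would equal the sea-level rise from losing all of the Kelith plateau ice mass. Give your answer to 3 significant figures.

Equal sea-level rise means equal mass of meltwater, i.e. equal mass of ice lost.
Ice mass of Kelith: 2.930×10^15 kg; ice mass of Brenik: 1.989×10^18 kg.
Fraction required = 2.930×10^15 / 1.989×10^18 = 1.47×10^-3 → 0.147 %.

≈ 0.147 %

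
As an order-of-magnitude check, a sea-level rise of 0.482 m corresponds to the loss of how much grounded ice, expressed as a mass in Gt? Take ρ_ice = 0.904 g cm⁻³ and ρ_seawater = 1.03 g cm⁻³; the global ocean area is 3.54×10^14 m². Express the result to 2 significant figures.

≈ 1.8×10^5 Gt

Required water volume = Δh × A = 0.482 m × 3.54×10^14 m² = 1.706×10^14 m³.
ρ_w = 1.03 g cm⁻³ = 1030 kg m⁻³, so the mass of water = 1.706×10^14 m³ × 1030 kg m⁻³ = 1.757×10^17 kg = 1.8×10^5 Gt (and the same mass of ice, by conservation).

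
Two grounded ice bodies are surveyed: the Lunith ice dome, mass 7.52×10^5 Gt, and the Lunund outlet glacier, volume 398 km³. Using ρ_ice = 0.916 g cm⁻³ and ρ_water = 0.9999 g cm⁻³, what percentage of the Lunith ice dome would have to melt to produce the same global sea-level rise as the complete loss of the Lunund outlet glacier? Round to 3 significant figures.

≈ 0.0485 %

Equal sea-level rise means equal mass of meltwater, i.e. equal mass of ice lost.
Ice mass of Lunund: 3.646×10^14 kg; ice mass of Lunith: 7.520×10^17 kg.
Fraction required = 3.646×10^14 / 7.520×10^17 = 4.85×10^-4 → 0.0485 %.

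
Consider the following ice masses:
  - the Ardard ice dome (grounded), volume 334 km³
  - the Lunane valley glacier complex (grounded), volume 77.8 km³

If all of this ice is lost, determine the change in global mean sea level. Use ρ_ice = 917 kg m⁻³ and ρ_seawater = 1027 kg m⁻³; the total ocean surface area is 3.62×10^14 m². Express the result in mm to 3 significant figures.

≈ 1.02 mm

Ardard: 334 km³ × (917/1027) = 298.2 km³ of water.
Lunane: 77.8 km³ × (917/1027) = 69.47 km³ of water.
Total added water ≈ 3.677×10^11 m³ over 3.62×10^14 m² → Δh = 1.02×10^-3 m = 1.02 mm.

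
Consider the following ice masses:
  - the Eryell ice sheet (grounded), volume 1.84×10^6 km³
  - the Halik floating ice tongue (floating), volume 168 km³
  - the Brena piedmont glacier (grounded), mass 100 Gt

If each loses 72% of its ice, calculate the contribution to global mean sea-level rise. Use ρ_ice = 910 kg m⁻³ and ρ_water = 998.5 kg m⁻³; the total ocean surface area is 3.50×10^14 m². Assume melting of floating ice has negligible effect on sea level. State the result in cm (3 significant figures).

Eryell: 0.72 × 1.84×10^6 km³ × (910/998.5) = 1.207×10^6 km³ of water.
The Halik floating ice tongue is floating and already displaces its own weight of water, so its melt adds essentially nothing to sea level.
Brena: 0.72 × 100 Gt = 7.200×10^13 kg; dividing by ρ_w = 998.5 kg m⁻³ gives 7.211×10^10 m³ of water.
Total added water ≈ 1.207×10^15 m³ over 3.50×10^14 m² → Δh = 3.45 m = 345 cm.

≈ 345 cm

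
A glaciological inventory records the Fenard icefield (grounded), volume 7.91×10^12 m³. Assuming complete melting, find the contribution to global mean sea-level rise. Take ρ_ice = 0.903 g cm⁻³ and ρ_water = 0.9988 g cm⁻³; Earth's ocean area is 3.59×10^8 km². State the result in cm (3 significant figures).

Fenard: 7.91×10^12 m³ × (903/998.8) = 7.151×10^12 m³ of water.
Spread over 3.59×10^14 m² of ocean, Δh = 7.151×10^12 / 3.59×10^14 = 0.0199 m = 1.99 cm.

≈ 1.99 cm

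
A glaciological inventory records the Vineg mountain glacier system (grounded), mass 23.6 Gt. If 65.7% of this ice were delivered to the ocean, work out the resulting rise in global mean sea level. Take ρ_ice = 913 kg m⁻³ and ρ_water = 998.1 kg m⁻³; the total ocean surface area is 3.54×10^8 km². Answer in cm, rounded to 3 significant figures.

Vineg: 0.657 × 23.6 Gt = 1.551×10^13 kg; dividing by ρ_w = 998.1 kg m⁻³ gives 1.553×10^10 m³ of water.
Spread over 3.54×10^14 m² of ocean, Δh = 1.553×10^10 / 3.54×10^14 = 4.39×10^-5 m = 4.39×10^-3 cm.

≈ 4.39×10^-3 cm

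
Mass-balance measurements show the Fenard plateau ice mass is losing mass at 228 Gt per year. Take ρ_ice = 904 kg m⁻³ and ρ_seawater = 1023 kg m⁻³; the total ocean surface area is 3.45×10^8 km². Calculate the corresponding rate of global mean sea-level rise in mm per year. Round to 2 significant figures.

ρ_w = 1023 kg m⁻³. Annual water volume added = 228 Gt / ρ_w = 2.280×10^14 kg / 1023 kg m⁻³ = 2.229×10^11 m³.
Δh per year = 2.229×10^11 / 3.45×10^14 = 6.46×10^-4 m = 0.65 mm.

≈ 0.65 mm/yr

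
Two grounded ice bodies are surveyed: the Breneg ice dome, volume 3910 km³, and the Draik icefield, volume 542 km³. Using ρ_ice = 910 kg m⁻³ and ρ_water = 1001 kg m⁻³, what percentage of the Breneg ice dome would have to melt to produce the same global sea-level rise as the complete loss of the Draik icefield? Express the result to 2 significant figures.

Equal sea-level rise means equal mass of meltwater, i.e. equal mass of ice lost.
Ice mass of Draik: 4.932×10^14 kg; ice mass of Breneg: 3.558×10^15 kg.
Fraction required = 4.932×10^14 / 3.558×10^15 = 0.139 → 14 %.

≈ 14 %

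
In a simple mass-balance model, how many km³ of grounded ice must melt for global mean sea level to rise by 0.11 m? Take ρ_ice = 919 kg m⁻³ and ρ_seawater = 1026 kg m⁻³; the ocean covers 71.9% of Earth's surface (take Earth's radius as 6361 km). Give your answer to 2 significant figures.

Required water volume = Δh × A = 0.11 m × 3.66×10^14 m² = 4.021×10^13 m³ = 4.021×10^4 km³.
Ice volume = water volume × ρ_w/ρ_ice = 4.021×10^4 × 1026/919 = 4.5×10^4 km³.

≈ 4.5×10^4 km³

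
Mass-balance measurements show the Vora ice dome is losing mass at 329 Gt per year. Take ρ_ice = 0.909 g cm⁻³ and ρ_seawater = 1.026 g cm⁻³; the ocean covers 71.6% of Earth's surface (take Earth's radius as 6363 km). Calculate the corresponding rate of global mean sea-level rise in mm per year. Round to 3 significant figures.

ρ_w = 1.026 g cm⁻³ = 1026 kg m⁻³. Annual water volume added = 329 Gt / ρ_w = 3.290×10^14 kg / 1026 kg m⁻³ = 3.207×10^11 m³.
Δh per year = 3.207×10^11 / 3.64×10^14 = 8.80×10^-4 m = 0.880 mm.

≈ 0.880 mm/yr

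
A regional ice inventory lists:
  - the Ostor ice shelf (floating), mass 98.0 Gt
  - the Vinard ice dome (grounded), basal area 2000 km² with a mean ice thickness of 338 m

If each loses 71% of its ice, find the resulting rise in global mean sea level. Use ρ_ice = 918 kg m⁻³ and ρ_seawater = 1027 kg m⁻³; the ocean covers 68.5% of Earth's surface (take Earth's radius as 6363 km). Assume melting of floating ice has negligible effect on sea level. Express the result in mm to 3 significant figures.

≈ 1.23 mm

The Ostor ice shelf is floating and already displaces its own weight of water, so its melt adds essentially nothing to sea level.
Vinard: ice volume = 2000 km² × 338 m = 676.0 km³; 0.71 × 676.0 × (918/1027) = 429.0 km³ of water.
Total added water ≈ 4.290×10^11 m³ over 3.49×10^14 m² → Δh = 1.23×10^-3 m = 1.23 mm.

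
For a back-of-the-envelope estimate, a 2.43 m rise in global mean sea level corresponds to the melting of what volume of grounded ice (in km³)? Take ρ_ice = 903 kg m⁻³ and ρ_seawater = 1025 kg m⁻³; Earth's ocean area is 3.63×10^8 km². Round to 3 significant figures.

Required water volume = Δh × A = 2.43 m × 3.63×10^14 m² = 8.821×10^14 m³ = 8.821×10^5 km³.
Ice volume = water volume × ρ_w/ρ_ice = 8.821×10^5 × 1025/903 = 1.00×10^6 km³.

≈ 1.00×10^6 km³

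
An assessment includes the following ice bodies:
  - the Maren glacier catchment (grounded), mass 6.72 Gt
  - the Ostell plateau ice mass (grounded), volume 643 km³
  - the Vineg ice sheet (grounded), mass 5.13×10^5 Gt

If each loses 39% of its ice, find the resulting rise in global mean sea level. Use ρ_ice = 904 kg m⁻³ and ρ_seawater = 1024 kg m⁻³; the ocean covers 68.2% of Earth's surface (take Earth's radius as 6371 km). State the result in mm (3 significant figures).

≈ 562 mm

Maren: 0.39 × 6.72 Gt = 2.621×10^12 kg; dividing by ρ_w = 1024 kg m⁻³ gives 2.559×10^9 m³ of water.
Ostell: 0.39 × 643 km³ × (904/1024) = 221.4 km³ of water.
Vineg: 0.39 × 5.13×10^5 Gt = 2.001×10^17 kg; dividing by ρ_w = 1024 kg m⁻³ gives 1.954×10^14 m³ of water.
Total added water ≈ 1.956×10^14 m³ over 3.48×10^14 m² → Δh = 0.562 m = 562 mm.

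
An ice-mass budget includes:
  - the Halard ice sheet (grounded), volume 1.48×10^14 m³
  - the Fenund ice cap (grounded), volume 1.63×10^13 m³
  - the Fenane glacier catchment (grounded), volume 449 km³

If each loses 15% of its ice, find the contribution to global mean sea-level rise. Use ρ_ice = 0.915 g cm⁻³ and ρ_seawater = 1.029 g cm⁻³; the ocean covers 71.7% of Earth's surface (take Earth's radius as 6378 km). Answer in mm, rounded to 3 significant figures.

≈ 60.0 mm

Halard: 0.15 × 1.48×10^14 m³ × (915/1029) = 1.974×10^13 m³ of water.
Fenund: 0.15 × 1.63×10^13 m³ × (915/1029) = 2.174×10^12 m³ of water.
Fenane: 0.15 × 449 km³ × (915/1029) = 59.89 km³ of water.
Total added water ≈ 2.197×10^13 m³ over 3.67×10^14 m² → Δh = 0.0600 m = 60.0 mm.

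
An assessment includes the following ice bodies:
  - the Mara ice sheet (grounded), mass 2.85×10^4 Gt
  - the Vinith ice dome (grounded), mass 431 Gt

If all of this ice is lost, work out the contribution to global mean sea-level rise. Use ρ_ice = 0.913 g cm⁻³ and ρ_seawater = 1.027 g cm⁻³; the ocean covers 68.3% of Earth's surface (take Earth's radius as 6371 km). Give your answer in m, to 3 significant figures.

≈ 0.0809 m

Mara: 2.85×10^4 Gt = 2.850×10^16 kg; dividing by ρ_w = 1.027 g cm⁻³ = 1027 kg m⁻³ gives 2.775×10^13 m³ of water.
Vinith: 431 Gt = 4.310×10^14 kg; dividing by ρ_w = 1027 kg m⁻³ gives 4.197×10^11 m³ of water.
Total added water ≈ 2.817×10^13 m³ over 3.48×10^14 m² → Δh = 0.0809 m.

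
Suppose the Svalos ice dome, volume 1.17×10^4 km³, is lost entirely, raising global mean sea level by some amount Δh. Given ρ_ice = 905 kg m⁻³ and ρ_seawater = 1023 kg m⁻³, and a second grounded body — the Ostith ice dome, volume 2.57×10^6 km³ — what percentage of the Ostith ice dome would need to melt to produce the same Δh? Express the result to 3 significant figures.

≈ 0.455 %

Equal sea-level rise means equal mass of meltwater, i.e. equal mass of ice lost.
Ice mass of Svalos: 1.059×10^16 kg; ice mass of Ostith: 2.326×10^18 kg.
Fraction required = 1.059×10^16 / 2.326×10^18 = 4.55×10^-3 → 0.455 %.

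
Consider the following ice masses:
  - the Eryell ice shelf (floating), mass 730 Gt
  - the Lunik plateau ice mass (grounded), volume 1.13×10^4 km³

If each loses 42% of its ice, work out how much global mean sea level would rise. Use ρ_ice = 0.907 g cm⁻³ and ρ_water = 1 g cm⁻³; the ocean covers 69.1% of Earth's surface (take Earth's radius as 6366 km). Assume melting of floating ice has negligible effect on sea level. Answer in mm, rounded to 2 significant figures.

≈ 12 mm

The Eryell ice shelf is floating and already displaces its own weight of water, so its melt adds essentially nothing to sea level.
Lunik: 0.42 × 1.13×10^4 km³ × (907/1000) = 4305 km³ of water.
Total added water ≈ 4.305×10^12 m³ over 3.52×10^14 m² → Δh = 0.0122 m = 12 mm.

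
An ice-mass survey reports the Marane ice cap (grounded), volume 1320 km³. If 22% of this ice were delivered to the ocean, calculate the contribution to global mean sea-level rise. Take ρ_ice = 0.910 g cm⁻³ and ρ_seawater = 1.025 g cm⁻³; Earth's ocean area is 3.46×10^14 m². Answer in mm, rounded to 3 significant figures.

Marane: 0.22 × 1320 km³ × (910/1025) = 257.8 km³ of water.
Spread over 3.46×10^14 m² of ocean, Δh = 2.578×10^11 / 3.46×10^14 = 7.45×10^-4 m = 0.745 mm.

≈ 0.745 mm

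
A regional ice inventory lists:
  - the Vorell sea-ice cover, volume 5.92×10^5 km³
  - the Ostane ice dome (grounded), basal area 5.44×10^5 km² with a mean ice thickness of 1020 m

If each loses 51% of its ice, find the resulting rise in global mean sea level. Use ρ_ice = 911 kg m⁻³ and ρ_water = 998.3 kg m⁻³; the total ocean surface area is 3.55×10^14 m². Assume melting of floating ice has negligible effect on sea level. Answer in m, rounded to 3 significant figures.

The Vorell sea-ice cover is floating and already displaces its own weight of water, so its melt adds essentially nothing to sea level.
Ostane: ice volume = 5.44×10^5 km² × 1020 m = 5.549×10^5 km³; 0.51 × 5.549×10^5 × (911/998.3) = 2.582×10^5 km³ of water.
Total added water ≈ 2.582×10^14 m³ over 3.55×10^14 m² → Δh = 0.727 m.

≈ 0.727 m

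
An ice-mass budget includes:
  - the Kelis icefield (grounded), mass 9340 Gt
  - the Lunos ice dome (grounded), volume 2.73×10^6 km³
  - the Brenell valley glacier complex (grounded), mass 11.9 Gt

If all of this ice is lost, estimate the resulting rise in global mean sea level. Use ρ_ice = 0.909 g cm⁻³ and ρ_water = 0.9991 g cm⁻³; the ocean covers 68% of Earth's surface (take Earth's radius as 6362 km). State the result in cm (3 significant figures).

≈ 721 cm

Kelis: 9340 Gt = 9.340×10^15 kg; dividing by ρ_w = 0.9991 g cm⁻³ = 999.1 kg m⁻³ gives 9.348×10^12 m³ of water.
Lunos: 2.73×10^6 km³ × (909/999.1) = 2.484×10^6 km³ of water.
Brenell: 11.9 Gt = 1.190×10^13 kg; dividing by ρ_w = 999.1 kg m⁻³ gives 1.191×10^10 m³ of water.
Total added water ≈ 2.493×10^15 m³ over 3.46×10^14 m² → Δh = 7.21 m = 721 cm.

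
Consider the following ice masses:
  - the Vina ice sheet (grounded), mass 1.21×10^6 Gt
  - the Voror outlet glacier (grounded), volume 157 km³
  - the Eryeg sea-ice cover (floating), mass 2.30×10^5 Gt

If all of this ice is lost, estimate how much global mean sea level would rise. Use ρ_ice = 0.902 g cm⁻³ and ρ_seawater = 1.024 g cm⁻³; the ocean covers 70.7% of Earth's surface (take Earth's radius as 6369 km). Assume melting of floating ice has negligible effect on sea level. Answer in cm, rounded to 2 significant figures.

Vina: 1.21×10^6 Gt = 1.210×10^18 kg; dividing by ρ_w = 1.024 g cm⁻³ = 1024 kg m⁻³ gives 1.182×10^15 m³ of water.
Voror: 157 km³ × (902/1024) = 138.3 km³ of water.
The Eryeg sea-ice cover is floating and already displaces its own weight of water, so its melt adds essentially nothing to sea level.
Total added water ≈ 1.182×10^15 m³ over 3.60×10^14 m² → Δh = 3.28 m = 330 cm.

≈ 330 cm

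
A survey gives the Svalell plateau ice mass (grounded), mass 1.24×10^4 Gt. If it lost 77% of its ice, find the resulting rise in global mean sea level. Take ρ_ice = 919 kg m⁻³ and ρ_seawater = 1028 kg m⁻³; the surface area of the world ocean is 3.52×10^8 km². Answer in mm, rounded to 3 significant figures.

≈ 26.4 mm

Svalell: 0.77 × 1.24×10^4 Gt = 9.548×10^15 kg; dividing by ρ_w = 1028 kg m⁻³ gives 9.288×10^12 m³ of water.
Spread over 3.52×10^14 m² of ocean, Δh = 9.288×10^12 / 3.52×10^14 = 0.0264 m = 26.4 mm.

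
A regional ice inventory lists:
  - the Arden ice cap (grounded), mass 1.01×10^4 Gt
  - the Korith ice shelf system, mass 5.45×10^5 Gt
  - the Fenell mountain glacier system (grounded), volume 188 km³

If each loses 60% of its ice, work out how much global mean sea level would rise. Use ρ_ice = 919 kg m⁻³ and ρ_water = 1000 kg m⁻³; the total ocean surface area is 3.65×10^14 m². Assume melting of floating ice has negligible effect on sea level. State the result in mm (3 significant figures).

Arden: 0.6 × 1.01×10^4 Gt = 6.060×10^15 kg; dividing by ρ_w = 1000 kg m⁻³ gives 6.060×10^12 m³ of water.
The Korith ice shelf system is floating and already displaces its own weight of water, so its melt adds essentially nothing to sea level.
Fenell: 0.6 × 188 km³ × (919/1000) = 103.7 km³ of water.
Total added water ≈ 6.164×10^12 m³ over 3.65×10^14 m² → Δh = 0.0169 m = 16.9 mm.

≈ 16.9 mm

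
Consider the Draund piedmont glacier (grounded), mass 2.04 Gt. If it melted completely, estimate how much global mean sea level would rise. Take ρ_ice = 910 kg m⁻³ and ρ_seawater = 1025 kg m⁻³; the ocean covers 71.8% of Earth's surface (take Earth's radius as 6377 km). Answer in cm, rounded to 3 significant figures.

Draund: 2.04 Gt = 2.040×10^12 kg; dividing by ρ_w = 1025 kg m⁻³ gives 1.990×10^9 m³ of water.
Spread over 3.67×10^14 m² of ocean, Δh = 1.990×10^9 / 3.67×10^14 = 5.42×10^-6 m = 5.42×10^-4 cm.

≈ 5.42×10^-4 cm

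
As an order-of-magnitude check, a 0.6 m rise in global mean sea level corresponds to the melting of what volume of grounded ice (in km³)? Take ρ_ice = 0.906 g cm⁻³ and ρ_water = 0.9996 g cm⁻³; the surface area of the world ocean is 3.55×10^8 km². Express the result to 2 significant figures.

Required water volume = Δh × A = 0.6 m × 3.55×10^14 m² = 2.130×10^14 m³ = 2.130×10^5 km³.
Ice volume = water volume × ρ_w/ρ_ice = 2.130×10^5 × 999.6/906 = 2.4×10^5 km³.

≈ 2.4×10^5 km³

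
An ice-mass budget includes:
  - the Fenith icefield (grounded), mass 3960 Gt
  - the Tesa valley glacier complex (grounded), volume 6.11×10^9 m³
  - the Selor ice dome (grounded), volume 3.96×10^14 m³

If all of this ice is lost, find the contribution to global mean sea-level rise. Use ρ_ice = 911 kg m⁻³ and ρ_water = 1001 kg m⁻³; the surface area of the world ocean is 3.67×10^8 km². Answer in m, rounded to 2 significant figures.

≈ 0.99 m

Fenith: 3960 Gt = 3.960×10^15 kg; dividing by ρ_w = 1001 kg m⁻³ gives 3.956×10^12 m³ of water.
Tesa: 6.11×10^9 m³ × (911/1001) = 5.561×10^9 m³ of water.
Selor: 3.96×10^14 m³ × (911/1001) = 3.604×10^14 m³ of water.
Total added water ≈ 3.644×10^14 m³ over 3.67×10^14 m² → Δh = 0.993 m.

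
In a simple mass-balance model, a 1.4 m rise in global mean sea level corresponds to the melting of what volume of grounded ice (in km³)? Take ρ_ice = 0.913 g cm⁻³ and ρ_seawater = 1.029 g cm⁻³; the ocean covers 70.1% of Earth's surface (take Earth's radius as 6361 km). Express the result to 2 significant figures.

≈ 5.6×10^5 km³

Required water volume = Δh × A = 1.4 m × 3.56×10^14 m² = 4.990×10^14 m³ = 4.990×10^5 km³.
Ice volume = water volume × ρ_w/ρ_ice = 4.990×10^5 × 1029/913 = 5.6×10^5 km³.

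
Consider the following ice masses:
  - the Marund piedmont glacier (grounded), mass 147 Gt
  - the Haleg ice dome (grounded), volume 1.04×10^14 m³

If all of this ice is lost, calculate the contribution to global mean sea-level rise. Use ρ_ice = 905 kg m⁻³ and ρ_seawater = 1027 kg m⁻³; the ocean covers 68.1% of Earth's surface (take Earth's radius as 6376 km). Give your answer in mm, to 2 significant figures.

≈ 260 mm

Marund: 147 Gt = 1.470×10^14 kg; dividing by ρ_w = 1027 kg m⁻³ gives 1.431×10^11 m³ of water.
Haleg: 1.04×10^14 m³ × (905/1027) = 9.165×10^13 m³ of water.
Total added water ≈ 9.179×10^13 m³ over 3.48×10^14 m² → Δh = 0.264 m = 260 mm.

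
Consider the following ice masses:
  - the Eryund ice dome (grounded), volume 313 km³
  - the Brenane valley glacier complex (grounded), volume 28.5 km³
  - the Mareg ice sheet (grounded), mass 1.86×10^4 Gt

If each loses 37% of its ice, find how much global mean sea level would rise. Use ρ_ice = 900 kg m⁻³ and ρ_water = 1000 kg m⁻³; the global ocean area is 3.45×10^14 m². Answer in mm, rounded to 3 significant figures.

Eryund: 0.37 × 313 km³ × (900/1000) = 104.2 km³ of water.
Brenane: 0.37 × 28.5 km³ × (900/1000) = 9.491 km³ of water.
Mareg: 0.37 × 1.86×10^4 Gt = 6.882×10^15 kg; dividing by ρ_w = 1000 kg m⁻³ gives 6.882×10^12 m³ of water.
Total added water ≈ 6.996×10^12 m³ over 3.45×10^14 m² → Δh = 0.0203 m = 20.3 mm.

≈ 20.3 mm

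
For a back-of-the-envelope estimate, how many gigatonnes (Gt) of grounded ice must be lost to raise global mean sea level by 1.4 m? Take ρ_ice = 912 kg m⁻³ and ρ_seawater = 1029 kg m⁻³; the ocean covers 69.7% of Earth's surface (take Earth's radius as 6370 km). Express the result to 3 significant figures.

≈ 5.12×10^5 Gt

Required water volume = Δh × A = 1.4 m × 3.55×10^14 m² = 4.976×10^14 m³.
ρ_w = 1029 kg m⁻³, so the mass of water = 4.976×10^14 m³ × 1029 kg m⁻³ = 5.120×10^17 kg = 5.12×10^5 Gt (and the same mass of ice, by conservation).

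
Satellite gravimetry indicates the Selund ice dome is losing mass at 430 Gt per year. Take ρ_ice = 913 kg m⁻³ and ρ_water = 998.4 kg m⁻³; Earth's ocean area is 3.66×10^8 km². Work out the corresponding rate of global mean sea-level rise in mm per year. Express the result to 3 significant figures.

≈ 1.18 mm/yr

ρ_w = 998.4 kg m⁻³. Annual water volume added = 430 Gt / ρ_w = 4.300×10^14 kg / 998.4 kg m⁻³ = 4.307×10^11 m³.
Δh per year = 4.307×10^11 / 3.66×10^14 = 1.18×10^-3 m = 1.18 mm.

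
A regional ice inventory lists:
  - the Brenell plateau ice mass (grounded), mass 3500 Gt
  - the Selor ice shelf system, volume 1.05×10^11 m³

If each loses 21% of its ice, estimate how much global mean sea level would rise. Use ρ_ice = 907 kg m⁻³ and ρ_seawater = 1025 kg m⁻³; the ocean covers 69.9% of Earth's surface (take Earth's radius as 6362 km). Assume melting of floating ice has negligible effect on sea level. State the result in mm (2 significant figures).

≈ 2.0 mm

Brenell: 0.21 × 3500 Gt = 7.350×10^14 kg; dividing by ρ_w = 1025 kg m⁻³ gives 7.171×10^11 m³ of water.
The Selor ice shelf system is floating and already displaces its own weight of water, so its melt adds essentially nothing to sea level.
Total added water ≈ 7.171×10^11 m³ over 3.56×10^14 m² → Δh = 2.02×10^-3 m = 2.0 mm.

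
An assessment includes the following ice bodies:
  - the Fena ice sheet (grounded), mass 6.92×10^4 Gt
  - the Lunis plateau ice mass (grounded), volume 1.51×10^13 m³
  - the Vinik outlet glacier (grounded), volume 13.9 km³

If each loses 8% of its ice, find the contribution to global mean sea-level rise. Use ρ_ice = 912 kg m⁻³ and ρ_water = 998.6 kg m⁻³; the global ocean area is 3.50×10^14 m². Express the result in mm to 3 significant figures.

≈ 19.0 mm

Fena: 0.08 × 6.92×10^4 Gt = 5.536×10^15 kg; dividing by ρ_w = 998.6 kg m⁻³ gives 5.544×10^12 m³ of water.
Lunis: 0.08 × 1.51×10^13 m³ × (912/998.6) = 1.103×10^12 m³ of water.
Vinik: 0.08 × 13.9 km³ × (912/998.6) = 1.016 km³ of water.
Total added water ≈ 6.648×10^12 m³ over 3.50×10^14 m² → Δh = 0.0190 m = 19.0 mm.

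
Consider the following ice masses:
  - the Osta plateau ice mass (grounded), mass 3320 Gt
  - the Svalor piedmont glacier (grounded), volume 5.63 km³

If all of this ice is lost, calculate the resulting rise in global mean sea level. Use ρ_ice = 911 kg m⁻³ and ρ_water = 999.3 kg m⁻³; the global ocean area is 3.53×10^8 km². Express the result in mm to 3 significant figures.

≈ 9.43 mm

Osta: 3320 Gt = 3.320×10^15 kg; dividing by ρ_w = 999.3 kg m⁻³ gives 3.322×10^12 m³ of water.
Svalor: 5.63 km³ × (911/999.3) = 5.133 km³ of water.
Total added water ≈ 3.327×10^12 m³ over 3.53×10^14 m² → Δh = 9.43×10^-3 m = 9.43 mm.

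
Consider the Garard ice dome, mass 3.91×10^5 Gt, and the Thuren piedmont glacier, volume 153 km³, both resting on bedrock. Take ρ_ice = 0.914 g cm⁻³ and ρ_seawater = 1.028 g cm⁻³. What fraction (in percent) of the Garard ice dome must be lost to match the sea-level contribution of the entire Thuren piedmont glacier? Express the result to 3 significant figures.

Equal sea-level rise means equal mass of meltwater, i.e. equal mass of ice lost.
Ice mass of Thuren: 1.398×10^14 kg; ice mass of Garard: 3.910×10^17 kg.
Fraction required = 1.398×10^14 / 3.910×10^17 = 3.58×10^-4 → 0.0358 %.

≈ 0.0358 %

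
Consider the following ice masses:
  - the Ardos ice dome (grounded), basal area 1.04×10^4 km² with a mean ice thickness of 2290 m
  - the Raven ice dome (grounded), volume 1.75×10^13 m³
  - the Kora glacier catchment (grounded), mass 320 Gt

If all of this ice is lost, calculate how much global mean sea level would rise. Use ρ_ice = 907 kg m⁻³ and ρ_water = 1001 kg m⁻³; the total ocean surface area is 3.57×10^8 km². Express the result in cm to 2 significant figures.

Ardos: ice volume = 1.04×10^4 km² × 2290 m = 2.382×10^4 km³; 2.382×10^4 × (907/1001) = 2.158×10^4 km³ of water.
Raven: 1.75×10^13 m³ × (907/1001) = 1.586×10^13 m³ of water.
Kora: 320 Gt = 3.200×10^14 kg; dividing by ρ_w = 1001 kg m⁻³ gives 3.197×10^11 m³ of water.
Total added water ≈ 3.776×10^13 m³ over 3.57×10^14 m² → Δh = 0.106 m = 11 cm.

≈ 11 cm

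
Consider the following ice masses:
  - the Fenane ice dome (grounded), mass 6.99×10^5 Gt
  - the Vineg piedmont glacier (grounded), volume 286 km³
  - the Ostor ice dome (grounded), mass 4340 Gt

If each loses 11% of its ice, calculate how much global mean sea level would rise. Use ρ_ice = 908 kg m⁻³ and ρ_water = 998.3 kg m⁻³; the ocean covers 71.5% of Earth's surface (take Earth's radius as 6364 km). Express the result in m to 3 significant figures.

Fenane: 0.11 × 6.99×10^5 Gt = 7.689×10^16 kg; dividing by ρ_w = 998.3 kg m⁻³ gives 7.702×10^13 m³ of water.
Vineg: 0.11 × 286 km³ × (908/998.3) = 28.61 km³ of water.
Ostor: 0.11 × 4340 Gt = 4.774×10^14 kg; dividing by ρ_w = 998.3 kg m⁻³ gives 4.782×10^11 m³ of water.
Total added water ≈ 7.753×10^13 m³ over 3.64×10^14 m² → Δh = 0.213 m.

≈ 0.213 m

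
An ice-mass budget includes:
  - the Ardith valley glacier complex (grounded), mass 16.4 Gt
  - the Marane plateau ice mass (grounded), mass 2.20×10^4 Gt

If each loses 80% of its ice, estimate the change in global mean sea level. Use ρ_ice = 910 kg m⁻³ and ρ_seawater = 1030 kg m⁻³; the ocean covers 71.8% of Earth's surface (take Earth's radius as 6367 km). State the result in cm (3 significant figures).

Ardith: 0.8 × 16.4 Gt = 1.312×10^13 kg; dividing by ρ_w = 1030 kg m⁻³ gives 1.274×10^10 m³ of water.
Marane: 0.8 × 2.20×10^4 Gt = 1.760×10^16 kg; dividing by ρ_w = 1030 kg m⁻³ gives 1.709×10^13 m³ of water.
Total added water ≈ 1.710×10^13 m³ over 3.66×10^14 m² → Δh = 0.0468 m = 4.68 cm.

≈ 4.68 cm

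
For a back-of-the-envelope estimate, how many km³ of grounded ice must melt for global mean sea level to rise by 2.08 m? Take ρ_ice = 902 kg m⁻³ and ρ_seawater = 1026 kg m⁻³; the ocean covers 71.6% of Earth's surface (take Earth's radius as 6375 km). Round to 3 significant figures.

≈ 8.65×10^5 km³

Required water volume = Δh × A = 2.08 m × 3.66×10^14 m² = 7.606×10^14 m³ = 7.606×10^5 km³.
Ice volume = water volume × ρ_w/ρ_ice = 7.606×10^5 × 1026/902 = 8.65×10^5 km³.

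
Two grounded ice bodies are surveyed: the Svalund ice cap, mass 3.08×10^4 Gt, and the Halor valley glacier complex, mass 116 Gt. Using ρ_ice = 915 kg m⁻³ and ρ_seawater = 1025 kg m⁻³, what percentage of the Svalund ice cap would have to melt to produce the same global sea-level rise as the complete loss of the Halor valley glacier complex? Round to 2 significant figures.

Equal sea-level rise means equal mass of meltwater, i.e. equal mass of ice lost.
Ice mass of Halor: 1.160×10^14 kg; ice mass of Svalund: 3.080×10^16 kg.
Fraction required = 1.160×10^14 / 3.080×10^16 = 3.77×10^-3 → 0.38 %.

≈ 0.38 %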